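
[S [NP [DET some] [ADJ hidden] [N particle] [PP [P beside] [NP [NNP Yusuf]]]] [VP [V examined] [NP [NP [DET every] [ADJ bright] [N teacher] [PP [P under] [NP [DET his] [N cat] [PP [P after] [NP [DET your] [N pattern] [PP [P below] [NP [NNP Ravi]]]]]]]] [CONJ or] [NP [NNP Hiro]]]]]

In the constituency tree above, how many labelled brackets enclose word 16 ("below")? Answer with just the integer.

10

The word sits inside P, which is inside PP, inside NP, inside PP, inside NP, inside PP, inside NP, inside NP, inside VP, inside S — 10 brackets in all.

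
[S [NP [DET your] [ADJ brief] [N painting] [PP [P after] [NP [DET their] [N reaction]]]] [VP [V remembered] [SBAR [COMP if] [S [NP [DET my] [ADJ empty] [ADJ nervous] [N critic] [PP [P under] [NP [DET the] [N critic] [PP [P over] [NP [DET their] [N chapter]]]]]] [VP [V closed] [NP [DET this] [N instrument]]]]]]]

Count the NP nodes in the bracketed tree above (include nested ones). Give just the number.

6

Scanning left to right, an opening `[NP` appears at word positions 1, 5, 9, 14, 17, 20 — 6 in total.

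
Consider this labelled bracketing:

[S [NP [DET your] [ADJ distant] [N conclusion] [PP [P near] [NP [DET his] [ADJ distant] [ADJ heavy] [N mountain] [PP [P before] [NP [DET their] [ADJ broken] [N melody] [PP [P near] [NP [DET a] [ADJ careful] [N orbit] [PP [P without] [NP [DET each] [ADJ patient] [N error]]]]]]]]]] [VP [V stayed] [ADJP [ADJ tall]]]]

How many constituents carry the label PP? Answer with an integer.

4

Listing each PP by its span: [PP near his distant heavy mountain before their broken melody near a careful orbit without each patient error]; [PP before their broken melody near a careful orbit without each patient error]; [PP near a careful orbit without each patient error]; [PP without each patient error] — that makes 4.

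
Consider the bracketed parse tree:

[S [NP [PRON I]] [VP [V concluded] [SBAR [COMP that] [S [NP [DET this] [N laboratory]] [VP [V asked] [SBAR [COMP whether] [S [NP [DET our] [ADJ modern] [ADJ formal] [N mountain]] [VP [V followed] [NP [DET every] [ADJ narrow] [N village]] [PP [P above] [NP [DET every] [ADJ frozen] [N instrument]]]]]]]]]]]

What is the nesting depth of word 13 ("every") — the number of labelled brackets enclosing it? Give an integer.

10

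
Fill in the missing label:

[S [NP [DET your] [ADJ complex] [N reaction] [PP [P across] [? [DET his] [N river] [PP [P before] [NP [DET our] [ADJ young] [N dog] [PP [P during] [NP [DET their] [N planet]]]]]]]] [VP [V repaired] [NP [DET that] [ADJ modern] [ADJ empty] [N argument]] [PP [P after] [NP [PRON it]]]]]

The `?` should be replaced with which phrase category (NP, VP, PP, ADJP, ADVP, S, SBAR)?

NP

The `?` node immediately contains: DET 'his', N 'river', PP. That is the internal structure of a noun phrase, so the label is NP.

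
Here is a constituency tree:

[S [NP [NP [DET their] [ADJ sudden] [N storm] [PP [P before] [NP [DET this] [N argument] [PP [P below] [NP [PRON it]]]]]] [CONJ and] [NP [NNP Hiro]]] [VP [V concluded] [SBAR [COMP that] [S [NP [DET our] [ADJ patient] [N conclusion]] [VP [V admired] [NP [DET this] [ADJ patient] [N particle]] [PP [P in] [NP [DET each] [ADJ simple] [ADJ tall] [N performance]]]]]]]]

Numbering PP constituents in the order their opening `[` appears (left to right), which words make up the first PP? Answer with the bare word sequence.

The PP opening brackets appear, in order, over: "before this argument below it"; "below it"; "in each simple tall performance". The first one spans "before this argument below it".

before this argument below it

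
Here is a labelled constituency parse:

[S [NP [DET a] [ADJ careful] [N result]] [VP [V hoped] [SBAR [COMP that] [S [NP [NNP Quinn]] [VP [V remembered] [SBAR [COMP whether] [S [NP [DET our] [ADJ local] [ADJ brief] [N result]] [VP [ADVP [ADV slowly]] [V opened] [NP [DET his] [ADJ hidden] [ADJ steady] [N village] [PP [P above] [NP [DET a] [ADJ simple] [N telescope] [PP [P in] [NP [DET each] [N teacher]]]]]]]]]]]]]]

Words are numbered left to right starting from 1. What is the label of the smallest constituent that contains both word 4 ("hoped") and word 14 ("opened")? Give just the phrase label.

VP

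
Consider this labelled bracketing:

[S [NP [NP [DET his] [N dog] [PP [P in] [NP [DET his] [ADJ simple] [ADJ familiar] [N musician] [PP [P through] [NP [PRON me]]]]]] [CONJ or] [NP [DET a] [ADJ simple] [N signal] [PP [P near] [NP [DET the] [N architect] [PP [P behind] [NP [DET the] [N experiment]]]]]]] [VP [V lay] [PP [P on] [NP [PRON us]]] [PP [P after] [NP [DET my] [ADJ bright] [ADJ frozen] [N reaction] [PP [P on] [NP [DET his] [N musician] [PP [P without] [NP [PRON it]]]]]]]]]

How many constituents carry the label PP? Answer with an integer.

8

Scanning left to right, an opening `[PP` appears at word positions 3, 8, 14, 17, 21, 23, 28, 31 — 8 in total.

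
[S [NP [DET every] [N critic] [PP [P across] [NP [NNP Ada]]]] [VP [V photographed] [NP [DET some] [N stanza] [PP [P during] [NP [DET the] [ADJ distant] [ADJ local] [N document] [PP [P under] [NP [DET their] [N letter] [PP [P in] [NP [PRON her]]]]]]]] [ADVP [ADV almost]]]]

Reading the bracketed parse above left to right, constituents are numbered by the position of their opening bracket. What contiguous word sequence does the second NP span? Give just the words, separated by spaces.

The NP opening brackets appear, in order, over: "every critic across Ada"; "Ada"; "some stanza during the distant local document under their letter in her"; "the distant local document under their letter in her"; "their letter in her"; "her". The second one spans "Ada".

Ada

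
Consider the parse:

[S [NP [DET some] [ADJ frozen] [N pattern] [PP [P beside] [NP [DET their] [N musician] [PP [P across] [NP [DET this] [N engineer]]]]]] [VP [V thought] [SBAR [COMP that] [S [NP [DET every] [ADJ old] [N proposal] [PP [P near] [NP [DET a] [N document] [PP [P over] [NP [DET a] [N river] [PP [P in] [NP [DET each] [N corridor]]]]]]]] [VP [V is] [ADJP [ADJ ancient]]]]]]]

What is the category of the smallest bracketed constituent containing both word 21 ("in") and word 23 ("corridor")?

PP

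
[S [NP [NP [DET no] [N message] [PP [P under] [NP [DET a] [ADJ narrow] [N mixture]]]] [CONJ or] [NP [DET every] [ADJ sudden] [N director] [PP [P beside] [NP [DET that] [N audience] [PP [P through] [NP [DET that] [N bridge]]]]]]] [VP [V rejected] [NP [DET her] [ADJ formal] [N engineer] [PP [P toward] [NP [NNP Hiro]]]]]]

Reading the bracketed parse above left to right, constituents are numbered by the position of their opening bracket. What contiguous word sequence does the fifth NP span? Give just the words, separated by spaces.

that audience through that bridge

In left-to-right order the NP constituents are "no message under a narrow mixture or every sudden director beside that audience through that bridge"; "no message under a narrow mixture"; "a narrow mixture"; "every sudden director beside that audience through that bridge"; "that audience through that bridge"; "that bridge"; "her formal engineer toward Hiro"; "Hiro". Number 5 is "that audience through that bridge".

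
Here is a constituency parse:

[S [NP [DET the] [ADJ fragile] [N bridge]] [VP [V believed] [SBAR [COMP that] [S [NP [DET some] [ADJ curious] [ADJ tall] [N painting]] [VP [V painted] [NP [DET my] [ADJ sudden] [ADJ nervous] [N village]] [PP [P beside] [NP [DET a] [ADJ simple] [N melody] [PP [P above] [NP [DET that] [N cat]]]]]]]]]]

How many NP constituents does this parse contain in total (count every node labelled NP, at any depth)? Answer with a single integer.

5

The NP constituents are: [NP the fragile bridge]; [NP some curious tall painting]; [NP my sudden nervous village]; [NP a simple melody above that cat]; [NP that cat]. Total: 5.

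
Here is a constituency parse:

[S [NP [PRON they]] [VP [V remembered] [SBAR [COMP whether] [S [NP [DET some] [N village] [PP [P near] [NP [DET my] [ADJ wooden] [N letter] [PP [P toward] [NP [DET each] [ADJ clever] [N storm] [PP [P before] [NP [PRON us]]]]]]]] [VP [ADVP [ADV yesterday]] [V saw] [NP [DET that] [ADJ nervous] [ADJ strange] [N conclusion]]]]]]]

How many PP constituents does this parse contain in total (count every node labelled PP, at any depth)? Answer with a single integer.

3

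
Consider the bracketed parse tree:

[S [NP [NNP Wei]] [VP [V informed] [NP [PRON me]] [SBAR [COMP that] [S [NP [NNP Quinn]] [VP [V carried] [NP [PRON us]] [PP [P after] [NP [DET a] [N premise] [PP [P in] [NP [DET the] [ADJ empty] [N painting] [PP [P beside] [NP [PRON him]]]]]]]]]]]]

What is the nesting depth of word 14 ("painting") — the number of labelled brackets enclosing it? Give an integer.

10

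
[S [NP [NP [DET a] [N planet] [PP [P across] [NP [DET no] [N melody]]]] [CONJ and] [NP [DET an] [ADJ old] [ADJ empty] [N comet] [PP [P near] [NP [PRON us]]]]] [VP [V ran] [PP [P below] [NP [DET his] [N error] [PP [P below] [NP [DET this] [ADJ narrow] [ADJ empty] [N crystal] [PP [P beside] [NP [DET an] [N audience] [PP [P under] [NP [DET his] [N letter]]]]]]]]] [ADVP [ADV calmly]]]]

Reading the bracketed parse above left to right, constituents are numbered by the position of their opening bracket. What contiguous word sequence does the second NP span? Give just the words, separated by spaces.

a planet across no melody

The NP opening brackets appear, in order, over: "a planet across no melody and an old empty comet near us"; "a planet across no melody"; "no melody"; "an old empty comet near us"; "us"; "his error below this narrow empty crystal beside an audience under his letter"; "this narrow empty crystal beside an audience under his letter"; "an audience under his letter"; "his letter". The second one spans "a planet across no melody".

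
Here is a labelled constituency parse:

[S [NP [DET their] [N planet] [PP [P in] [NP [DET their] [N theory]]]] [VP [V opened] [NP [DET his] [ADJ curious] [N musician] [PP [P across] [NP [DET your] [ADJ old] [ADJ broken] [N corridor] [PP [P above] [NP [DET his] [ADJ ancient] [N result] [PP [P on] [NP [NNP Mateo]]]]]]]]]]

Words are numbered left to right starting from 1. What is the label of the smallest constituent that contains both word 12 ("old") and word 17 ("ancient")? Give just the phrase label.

NP

The smallest bracket enclosing both words is [NP your old broken corridor above his ancient result on Mateo], so the label is NP.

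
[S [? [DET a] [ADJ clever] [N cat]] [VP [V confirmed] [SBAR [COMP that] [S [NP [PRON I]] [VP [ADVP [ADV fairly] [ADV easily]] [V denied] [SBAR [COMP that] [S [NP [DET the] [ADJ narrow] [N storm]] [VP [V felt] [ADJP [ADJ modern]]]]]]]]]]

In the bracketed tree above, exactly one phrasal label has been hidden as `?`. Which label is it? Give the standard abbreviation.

NP

A constituent whose immediate children are DET 'a', ADJ 'clever', N 'cat' is a noun phrase: NP.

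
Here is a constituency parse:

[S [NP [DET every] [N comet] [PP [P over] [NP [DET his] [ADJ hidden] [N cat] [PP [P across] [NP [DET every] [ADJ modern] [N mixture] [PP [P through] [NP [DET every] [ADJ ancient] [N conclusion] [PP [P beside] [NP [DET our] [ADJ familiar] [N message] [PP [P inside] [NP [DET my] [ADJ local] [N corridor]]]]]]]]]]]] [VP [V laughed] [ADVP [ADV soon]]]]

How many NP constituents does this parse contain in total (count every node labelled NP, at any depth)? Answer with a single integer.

6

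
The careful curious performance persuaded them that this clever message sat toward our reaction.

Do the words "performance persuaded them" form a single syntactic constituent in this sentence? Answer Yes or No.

No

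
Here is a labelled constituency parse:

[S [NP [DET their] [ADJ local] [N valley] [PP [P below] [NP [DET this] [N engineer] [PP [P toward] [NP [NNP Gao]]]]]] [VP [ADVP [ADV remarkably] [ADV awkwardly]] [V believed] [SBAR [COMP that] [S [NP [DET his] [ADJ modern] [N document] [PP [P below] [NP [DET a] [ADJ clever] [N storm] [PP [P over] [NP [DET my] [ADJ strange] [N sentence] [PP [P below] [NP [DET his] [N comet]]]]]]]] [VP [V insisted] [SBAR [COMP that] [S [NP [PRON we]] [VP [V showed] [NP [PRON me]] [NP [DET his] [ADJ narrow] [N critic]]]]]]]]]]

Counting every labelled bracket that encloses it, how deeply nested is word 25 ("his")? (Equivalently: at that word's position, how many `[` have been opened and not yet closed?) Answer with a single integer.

12

Counting open brackets not yet closed at "his": [S [VP [SBAR [S [NP [PP [NP [PP [NP [PP [NP [DET = 12.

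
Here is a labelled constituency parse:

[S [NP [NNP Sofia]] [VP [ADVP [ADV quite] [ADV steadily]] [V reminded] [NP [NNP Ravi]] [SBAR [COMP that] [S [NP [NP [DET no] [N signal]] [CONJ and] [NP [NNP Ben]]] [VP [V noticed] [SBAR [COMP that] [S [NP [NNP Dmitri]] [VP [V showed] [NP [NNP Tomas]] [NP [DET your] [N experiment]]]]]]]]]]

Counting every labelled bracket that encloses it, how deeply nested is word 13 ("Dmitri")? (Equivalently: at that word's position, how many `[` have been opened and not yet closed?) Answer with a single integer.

Path from the root down to the word: S → VP → SBAR → S → VP → SBAR → S → NP → NNP. That is 9 enclosing brackets.

9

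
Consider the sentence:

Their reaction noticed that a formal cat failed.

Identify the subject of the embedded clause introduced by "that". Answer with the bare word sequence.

a formal cat

The subject of the embedded clause introduced by "that" is the NP immediately before the verb "failed": "a formal cat".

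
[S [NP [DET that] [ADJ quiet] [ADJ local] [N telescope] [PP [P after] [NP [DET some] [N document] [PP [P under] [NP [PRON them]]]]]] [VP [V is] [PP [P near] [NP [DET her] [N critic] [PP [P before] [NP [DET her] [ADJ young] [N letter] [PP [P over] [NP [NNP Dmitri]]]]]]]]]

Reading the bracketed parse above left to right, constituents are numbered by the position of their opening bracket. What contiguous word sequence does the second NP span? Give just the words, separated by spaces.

some document under them

The NP opening brackets appear, in order, over: "that quiet local telescope after some document under them"; "some document under them"; "them"; "her critic before her young letter over Dmitri"; "her young letter over Dmitri"; "Dmitri". The second one spans "some document under them".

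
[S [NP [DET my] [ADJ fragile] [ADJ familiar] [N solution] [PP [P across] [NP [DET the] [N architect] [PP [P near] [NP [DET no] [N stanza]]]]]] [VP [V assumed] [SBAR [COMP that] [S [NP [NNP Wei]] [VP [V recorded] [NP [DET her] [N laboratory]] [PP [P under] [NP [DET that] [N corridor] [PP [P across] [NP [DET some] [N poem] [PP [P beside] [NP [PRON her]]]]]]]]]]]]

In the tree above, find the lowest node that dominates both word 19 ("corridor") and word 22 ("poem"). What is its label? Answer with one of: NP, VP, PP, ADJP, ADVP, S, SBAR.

Both words fall inside [NP that corridor across some poem beside her] (words 18–24), and no smaller constituent contains them both. Label: NP.

NP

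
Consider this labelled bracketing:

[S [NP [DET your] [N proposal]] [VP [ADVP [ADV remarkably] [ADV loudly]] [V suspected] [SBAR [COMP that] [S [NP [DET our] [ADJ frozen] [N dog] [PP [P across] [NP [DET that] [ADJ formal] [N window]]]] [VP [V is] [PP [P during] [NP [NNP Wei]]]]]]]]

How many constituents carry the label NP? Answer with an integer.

4

Listing each NP by its span: [NP your proposal]; [NP our frozen dog across that formal window]; [NP that formal window]; [NP Wei] — that makes 4.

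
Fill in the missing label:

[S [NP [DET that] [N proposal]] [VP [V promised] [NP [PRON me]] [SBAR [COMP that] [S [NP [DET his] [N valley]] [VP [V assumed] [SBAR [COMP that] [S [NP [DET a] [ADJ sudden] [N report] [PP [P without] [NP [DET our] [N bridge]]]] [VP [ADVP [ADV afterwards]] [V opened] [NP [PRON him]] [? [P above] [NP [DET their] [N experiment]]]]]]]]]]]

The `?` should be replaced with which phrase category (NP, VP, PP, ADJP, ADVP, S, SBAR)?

PP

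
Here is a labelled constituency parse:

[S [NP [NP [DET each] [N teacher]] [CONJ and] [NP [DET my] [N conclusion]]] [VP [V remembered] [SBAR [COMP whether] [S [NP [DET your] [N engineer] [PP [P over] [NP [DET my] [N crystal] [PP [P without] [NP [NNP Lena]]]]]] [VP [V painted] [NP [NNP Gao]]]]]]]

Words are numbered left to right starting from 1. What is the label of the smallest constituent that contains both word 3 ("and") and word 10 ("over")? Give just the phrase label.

The smallest bracket enclosing both words is [S each teacher and my conclusion remembered whether your engineer over my crystal without Lena painted Gao], so the label is S.

S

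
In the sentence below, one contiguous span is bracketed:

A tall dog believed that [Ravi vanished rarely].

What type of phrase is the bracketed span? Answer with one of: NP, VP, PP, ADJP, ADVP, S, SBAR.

The bracketed span "Ravi vanished rarely" is headed by "vanished", making it a clause (S).

S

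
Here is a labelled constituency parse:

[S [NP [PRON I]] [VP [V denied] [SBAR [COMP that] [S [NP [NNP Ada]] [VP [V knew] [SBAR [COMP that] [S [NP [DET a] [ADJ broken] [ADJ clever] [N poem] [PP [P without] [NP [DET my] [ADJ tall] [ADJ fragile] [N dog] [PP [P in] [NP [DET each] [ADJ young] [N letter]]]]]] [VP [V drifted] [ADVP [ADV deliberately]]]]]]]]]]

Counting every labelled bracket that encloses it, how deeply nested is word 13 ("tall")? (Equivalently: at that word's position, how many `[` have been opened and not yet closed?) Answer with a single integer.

Path from the root down to the word: S → VP → SBAR → S → VP → SBAR → S → NP → PP → NP → ADJ. That is 11 enclosing brackets.

11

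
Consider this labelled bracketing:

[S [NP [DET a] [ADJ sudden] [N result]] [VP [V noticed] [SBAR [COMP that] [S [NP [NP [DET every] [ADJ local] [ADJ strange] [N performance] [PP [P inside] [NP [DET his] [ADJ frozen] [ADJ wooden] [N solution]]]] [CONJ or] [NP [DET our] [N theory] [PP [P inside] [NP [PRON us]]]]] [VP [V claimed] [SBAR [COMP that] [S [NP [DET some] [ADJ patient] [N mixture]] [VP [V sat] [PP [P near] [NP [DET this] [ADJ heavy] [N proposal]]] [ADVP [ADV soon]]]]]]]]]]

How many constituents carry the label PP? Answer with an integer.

3

Listing each PP by its span: [PP inside his frozen wooden solution]; [PP inside us]; [PP near this heavy proposal] — that makes 3.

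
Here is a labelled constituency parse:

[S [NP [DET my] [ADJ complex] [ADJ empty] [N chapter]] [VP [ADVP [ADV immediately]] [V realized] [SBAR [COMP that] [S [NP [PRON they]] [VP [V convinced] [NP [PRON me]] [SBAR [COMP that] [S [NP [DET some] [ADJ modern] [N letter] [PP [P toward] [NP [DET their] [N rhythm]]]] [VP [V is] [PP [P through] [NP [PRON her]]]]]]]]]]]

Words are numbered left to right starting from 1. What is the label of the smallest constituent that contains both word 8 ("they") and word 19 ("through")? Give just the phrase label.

S

Both words fall inside [S they convinced me that some modern letter toward their rhythm is through her] (words 8–20), and no smaller constituent contains them both. Label: S.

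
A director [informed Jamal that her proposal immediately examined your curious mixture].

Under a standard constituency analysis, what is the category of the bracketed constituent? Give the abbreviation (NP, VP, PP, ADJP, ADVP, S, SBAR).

The span is built around the verb "informed" — a verb phrase (VP).

VP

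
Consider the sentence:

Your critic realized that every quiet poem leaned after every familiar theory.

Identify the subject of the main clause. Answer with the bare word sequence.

The subject of the main clause is the NP immediately before the verb "realized": "your critic".

your critic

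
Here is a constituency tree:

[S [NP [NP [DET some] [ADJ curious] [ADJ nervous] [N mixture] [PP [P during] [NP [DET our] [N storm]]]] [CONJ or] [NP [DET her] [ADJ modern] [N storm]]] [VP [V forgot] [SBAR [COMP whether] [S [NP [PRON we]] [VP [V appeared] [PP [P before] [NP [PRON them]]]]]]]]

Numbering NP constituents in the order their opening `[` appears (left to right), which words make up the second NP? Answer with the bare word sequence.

some curious nervous mixture during our storm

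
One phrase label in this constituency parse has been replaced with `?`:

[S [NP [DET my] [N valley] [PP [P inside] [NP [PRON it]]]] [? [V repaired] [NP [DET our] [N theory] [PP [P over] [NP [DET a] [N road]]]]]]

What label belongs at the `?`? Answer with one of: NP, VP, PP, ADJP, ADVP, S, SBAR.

VP

The `?` node immediately contains: V 'repaired', NP. That is the internal structure of a verb phrase, so the label is VP.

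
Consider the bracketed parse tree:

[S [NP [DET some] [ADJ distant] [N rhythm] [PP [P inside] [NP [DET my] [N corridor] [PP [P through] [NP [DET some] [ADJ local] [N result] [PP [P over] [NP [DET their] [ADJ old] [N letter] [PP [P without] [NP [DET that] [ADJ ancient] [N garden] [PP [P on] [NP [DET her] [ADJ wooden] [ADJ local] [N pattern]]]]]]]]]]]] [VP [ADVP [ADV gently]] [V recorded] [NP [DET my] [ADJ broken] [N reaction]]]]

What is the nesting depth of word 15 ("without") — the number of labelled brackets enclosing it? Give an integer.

10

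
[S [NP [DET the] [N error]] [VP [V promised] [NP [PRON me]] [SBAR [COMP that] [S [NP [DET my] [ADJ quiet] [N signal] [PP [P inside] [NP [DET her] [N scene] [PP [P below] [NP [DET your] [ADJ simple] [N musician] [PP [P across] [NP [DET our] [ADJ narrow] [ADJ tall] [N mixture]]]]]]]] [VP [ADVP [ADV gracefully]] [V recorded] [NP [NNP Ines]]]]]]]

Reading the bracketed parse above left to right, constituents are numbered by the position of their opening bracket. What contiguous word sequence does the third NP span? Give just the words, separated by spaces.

my quiet signal inside her scene below your simple musician across our narrow tall mixture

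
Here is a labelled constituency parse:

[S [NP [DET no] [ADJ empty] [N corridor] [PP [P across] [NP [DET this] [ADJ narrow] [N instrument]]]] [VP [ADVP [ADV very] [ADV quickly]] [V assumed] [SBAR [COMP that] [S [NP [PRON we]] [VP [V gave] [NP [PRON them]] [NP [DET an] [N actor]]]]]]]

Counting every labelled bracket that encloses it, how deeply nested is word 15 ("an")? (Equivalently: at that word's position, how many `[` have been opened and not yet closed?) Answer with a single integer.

7

The word sits inside DET, which is inside NP, inside VP, inside S, inside SBAR, inside VP, inside S — 7 brackets in all.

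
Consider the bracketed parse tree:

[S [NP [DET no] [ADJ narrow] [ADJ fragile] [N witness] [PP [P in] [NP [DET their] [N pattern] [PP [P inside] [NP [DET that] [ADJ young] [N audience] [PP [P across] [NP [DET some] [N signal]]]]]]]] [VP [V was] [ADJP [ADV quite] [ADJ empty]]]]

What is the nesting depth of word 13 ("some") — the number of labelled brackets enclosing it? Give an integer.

Counting open brackets not yet closed at "some": [S [NP [PP [NP [PP [NP [PP [NP [DET = 9.

9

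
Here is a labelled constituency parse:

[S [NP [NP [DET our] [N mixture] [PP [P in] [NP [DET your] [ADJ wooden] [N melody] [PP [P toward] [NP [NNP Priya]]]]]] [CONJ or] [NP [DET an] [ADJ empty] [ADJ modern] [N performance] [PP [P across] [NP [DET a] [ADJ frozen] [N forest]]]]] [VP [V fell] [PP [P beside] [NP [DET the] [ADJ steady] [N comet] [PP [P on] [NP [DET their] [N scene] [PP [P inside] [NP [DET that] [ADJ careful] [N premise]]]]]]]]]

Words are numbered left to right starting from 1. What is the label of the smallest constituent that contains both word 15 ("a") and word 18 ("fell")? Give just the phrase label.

S

Both words fall inside [S our mixture in your wooden melody toward Priya or an empty modern performance across a frozen forest fell beside the steady comet on their scene inside that careful premise] (words 1–29), and no smaller constituent contains them both. Label: S.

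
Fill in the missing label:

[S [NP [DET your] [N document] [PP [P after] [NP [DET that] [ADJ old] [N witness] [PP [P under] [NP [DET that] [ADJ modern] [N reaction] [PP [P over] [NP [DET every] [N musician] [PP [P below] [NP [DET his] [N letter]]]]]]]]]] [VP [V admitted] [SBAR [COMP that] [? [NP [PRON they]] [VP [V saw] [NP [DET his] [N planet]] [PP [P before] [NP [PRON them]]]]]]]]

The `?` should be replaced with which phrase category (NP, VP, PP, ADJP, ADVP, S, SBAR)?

A constituent whose immediate children are NP, VP is a clause: S.

S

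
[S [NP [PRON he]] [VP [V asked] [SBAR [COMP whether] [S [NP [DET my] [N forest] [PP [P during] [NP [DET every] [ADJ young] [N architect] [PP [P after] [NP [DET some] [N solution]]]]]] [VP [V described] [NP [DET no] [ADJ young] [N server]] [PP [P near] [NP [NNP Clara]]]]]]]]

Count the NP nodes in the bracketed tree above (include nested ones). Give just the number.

Scanning left to right, an opening `[NP` appears at word positions 1, 4, 7, 11, 14, 18 — 6 in total.

6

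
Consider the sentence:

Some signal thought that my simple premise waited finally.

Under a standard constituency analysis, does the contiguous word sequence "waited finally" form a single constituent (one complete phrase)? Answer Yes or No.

The sequence corresponds to a single VP node — the verb phrase "waited finally".

Yes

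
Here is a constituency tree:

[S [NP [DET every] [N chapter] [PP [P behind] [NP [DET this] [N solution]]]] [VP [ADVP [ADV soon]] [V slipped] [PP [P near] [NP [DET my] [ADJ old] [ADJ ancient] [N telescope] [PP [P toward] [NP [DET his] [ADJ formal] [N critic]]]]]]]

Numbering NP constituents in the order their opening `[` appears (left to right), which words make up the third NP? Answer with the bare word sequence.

my old ancient telescope toward his formal critic

Opening `[NP` markers occur at word positions 1, 4, 9, 14; the third of these opens the constituent [NP my old ancient telescope toward his formal critic].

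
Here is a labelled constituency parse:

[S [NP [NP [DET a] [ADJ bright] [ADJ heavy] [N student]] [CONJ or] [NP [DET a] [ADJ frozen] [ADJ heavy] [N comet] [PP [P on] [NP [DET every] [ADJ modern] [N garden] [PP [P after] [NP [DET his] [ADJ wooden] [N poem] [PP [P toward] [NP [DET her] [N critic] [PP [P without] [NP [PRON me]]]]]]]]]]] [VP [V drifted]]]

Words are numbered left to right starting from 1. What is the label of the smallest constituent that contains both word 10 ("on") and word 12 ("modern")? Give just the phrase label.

PP

The smallest bracket enclosing both words is [PP on every modern garden after his wooden poem toward her critic without me], so the label is PP.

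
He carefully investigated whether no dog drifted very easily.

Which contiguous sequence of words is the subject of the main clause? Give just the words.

"he" is the NP that combines with the VP headed by "investigated" to form the main clause — the subject.

he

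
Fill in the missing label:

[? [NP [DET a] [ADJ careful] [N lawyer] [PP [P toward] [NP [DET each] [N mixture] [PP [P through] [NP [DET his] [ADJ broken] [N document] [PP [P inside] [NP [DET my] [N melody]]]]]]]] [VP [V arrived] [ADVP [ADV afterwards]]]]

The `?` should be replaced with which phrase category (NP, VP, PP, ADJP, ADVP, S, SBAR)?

S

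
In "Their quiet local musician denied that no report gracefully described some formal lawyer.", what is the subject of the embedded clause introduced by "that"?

no report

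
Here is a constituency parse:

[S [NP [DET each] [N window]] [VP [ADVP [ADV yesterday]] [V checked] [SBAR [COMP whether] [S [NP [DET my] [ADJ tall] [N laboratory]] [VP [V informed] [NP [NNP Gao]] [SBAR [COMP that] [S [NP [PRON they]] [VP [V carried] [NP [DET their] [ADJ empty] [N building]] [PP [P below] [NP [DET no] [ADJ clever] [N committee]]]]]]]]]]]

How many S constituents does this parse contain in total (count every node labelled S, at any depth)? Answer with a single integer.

3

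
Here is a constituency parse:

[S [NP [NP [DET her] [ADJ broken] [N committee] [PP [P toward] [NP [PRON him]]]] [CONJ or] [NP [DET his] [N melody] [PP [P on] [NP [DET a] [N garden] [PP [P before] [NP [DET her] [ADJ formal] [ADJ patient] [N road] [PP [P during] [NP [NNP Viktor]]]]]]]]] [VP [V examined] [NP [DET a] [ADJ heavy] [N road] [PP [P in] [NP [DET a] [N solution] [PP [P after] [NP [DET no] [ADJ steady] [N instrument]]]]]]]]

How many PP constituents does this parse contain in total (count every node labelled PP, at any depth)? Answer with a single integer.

The PP constituents are: [PP toward him]; [PP on a garden before her formal patient road during Viktor]; [PP before her formal patient road during Viktor]; [PP during Viktor]; [PP in a solution after no steady instrument]; [PP after no steady instrument]. Total: 6.

6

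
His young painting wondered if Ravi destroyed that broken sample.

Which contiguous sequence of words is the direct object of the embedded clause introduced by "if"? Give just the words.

Within the embedded clause introduced by "if", the direct object of "destroyed" is "that broken sample".

that broken sample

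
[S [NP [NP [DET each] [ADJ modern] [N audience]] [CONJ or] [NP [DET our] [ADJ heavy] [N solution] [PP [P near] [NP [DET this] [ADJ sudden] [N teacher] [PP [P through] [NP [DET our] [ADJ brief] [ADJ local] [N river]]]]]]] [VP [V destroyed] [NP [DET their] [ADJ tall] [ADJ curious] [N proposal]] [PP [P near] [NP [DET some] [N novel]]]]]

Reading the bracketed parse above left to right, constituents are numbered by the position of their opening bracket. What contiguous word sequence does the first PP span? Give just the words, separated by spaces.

near this sudden teacher through our brief local river

Opening `[PP` markers occur at word positions 8, 12, 22; the first of these opens the constituent [PP near this sudden teacher through our brief local river].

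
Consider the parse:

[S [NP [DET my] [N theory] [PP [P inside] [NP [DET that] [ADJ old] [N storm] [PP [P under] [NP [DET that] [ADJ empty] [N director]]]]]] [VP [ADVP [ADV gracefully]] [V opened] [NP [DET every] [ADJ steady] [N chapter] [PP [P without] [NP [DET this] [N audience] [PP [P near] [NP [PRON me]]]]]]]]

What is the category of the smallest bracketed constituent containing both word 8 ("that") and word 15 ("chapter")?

S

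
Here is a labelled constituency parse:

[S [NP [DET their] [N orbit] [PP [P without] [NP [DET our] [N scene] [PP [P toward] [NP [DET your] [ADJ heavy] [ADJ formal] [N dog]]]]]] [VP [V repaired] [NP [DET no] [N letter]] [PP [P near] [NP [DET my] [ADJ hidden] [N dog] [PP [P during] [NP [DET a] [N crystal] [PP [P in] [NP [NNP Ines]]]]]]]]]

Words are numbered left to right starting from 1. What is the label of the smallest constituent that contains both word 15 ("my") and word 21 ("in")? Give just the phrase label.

NP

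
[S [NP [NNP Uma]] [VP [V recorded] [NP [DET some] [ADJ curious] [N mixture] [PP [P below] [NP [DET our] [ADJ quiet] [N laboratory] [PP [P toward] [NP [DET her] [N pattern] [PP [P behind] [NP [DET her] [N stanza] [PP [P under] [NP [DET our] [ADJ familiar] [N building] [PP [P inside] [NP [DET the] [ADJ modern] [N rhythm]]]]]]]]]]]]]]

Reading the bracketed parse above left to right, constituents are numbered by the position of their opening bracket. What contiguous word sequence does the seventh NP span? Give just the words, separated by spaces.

the modern rhythm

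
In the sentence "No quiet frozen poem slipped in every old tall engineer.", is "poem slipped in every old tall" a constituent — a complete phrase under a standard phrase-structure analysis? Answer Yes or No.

No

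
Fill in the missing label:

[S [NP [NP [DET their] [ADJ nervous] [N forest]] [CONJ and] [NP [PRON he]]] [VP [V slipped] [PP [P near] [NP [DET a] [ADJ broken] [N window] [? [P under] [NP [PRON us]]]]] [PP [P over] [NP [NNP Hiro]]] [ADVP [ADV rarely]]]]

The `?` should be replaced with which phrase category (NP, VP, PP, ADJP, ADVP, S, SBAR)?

PP

A constituent whose immediate children are P 'under', NP is a prepositional phrase: PP.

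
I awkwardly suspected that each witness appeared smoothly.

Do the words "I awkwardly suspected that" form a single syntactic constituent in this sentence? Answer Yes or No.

No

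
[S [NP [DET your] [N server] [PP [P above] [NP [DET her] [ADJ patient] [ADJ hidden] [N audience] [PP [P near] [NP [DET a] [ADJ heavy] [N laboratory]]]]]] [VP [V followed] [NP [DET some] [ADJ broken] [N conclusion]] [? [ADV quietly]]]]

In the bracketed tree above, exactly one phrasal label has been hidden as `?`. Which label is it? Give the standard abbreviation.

A constituent whose immediate children are ADV 'quietly' is an adverb phrase: ADVP.

ADVP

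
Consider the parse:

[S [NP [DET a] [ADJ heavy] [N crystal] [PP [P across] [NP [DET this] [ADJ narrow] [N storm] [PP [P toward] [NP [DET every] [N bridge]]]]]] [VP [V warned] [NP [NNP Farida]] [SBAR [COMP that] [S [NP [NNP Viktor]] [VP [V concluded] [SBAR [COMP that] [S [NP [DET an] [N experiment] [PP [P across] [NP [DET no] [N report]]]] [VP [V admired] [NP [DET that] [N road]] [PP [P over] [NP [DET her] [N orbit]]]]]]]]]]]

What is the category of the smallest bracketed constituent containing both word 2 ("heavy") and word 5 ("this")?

The smallest bracket enclosing both words is [NP a heavy crystal across this narrow storm toward every bridge], so the label is NP.

NP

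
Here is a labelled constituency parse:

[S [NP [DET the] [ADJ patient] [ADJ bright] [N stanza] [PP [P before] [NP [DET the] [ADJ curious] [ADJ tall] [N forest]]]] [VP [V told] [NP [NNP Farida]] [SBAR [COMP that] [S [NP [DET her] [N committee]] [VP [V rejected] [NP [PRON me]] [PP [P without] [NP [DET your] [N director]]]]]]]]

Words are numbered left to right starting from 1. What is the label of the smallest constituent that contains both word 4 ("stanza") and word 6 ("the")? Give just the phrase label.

Both words fall inside [NP the patient bright stanza before the curious tall forest] (words 1–9), and no smaller constituent contains them both. Label: NP.

NP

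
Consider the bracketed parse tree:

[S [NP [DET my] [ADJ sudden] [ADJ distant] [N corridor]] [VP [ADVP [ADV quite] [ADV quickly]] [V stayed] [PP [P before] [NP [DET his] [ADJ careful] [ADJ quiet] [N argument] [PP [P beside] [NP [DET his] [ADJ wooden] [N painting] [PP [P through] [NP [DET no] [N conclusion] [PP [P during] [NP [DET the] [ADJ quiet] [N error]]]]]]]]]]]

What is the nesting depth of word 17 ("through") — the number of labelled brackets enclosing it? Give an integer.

Counting open brackets not yet closed at "through": [S [VP [PP [NP [PP [NP [PP [P = 8.

8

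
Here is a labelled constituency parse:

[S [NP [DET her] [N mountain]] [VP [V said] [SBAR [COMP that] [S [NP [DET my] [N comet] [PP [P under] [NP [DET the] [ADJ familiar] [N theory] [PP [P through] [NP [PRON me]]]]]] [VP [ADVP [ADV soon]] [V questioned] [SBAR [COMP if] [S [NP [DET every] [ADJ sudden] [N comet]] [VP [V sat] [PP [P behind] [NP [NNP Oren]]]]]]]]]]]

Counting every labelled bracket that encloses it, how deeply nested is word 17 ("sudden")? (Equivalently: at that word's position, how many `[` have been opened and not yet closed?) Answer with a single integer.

9

The word sits inside ADJ, which is inside NP, inside S, inside SBAR, inside VP, inside S, inside SBAR, inside VP, inside S — 9 brackets in all.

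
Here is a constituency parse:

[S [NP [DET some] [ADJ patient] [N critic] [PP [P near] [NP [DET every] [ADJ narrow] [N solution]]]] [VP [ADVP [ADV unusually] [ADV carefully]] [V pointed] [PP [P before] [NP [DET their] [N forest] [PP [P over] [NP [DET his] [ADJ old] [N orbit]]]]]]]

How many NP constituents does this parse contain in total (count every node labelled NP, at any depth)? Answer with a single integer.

Scanning left to right, an opening `[NP` appears at word positions 1, 5, 12, 15 — 4 in total.

4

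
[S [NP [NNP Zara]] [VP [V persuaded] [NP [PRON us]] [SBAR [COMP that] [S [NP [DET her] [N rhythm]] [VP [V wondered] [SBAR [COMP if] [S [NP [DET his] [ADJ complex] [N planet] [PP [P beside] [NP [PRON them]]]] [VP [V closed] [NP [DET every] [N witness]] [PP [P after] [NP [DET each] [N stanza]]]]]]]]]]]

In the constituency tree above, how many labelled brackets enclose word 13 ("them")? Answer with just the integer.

11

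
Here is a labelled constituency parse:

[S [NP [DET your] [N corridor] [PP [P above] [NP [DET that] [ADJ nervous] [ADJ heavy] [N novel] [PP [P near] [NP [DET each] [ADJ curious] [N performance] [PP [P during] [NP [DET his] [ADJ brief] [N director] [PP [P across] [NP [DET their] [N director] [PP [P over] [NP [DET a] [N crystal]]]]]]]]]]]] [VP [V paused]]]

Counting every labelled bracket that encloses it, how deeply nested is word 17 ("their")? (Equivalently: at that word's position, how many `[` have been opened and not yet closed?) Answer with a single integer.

Counting open brackets not yet closed at "their": [S [NP [PP [NP [PP [NP [PP [NP [PP [NP [DET = 11.

11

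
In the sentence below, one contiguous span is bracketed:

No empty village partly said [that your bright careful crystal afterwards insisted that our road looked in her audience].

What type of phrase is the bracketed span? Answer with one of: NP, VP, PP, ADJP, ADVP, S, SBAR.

"that" is the head of the bracketed span, so the span is a subordinate clause: SBAR.

SBAR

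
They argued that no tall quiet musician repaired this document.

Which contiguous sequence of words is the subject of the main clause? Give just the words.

they

The subject of the main clause is the NP immediately before the verb "argued": "they".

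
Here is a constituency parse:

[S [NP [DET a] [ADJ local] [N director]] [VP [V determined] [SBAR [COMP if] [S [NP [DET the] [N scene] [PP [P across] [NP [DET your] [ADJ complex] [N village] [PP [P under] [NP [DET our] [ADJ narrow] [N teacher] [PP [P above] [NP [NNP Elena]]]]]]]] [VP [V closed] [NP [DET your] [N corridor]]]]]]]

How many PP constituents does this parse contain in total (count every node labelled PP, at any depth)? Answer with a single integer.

The PP constituents are: [PP across your complex village under our narrow teacher above Elena]; [PP under our narrow teacher above Elena]; [PP above Elena]. Total: 3.

3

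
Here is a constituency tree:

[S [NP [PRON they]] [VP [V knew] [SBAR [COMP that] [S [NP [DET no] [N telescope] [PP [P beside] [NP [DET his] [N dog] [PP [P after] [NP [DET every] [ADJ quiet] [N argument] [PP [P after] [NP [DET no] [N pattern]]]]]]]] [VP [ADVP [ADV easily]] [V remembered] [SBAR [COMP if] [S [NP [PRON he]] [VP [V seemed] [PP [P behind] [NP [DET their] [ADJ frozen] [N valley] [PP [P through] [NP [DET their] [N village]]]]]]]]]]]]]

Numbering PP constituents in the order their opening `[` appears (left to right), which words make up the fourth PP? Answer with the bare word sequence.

behind their frozen valley through their village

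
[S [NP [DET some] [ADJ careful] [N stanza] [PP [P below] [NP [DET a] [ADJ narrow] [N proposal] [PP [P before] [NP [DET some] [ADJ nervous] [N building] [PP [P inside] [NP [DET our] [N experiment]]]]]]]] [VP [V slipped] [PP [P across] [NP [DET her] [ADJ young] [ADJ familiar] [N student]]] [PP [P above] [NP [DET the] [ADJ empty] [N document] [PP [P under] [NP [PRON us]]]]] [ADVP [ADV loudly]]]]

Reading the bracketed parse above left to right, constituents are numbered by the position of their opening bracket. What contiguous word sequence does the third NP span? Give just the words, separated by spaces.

some nervous building inside our experiment

The NP opening brackets appear, in order, over: "some careful stanza below a narrow proposal before some nervous building inside our experiment"; "a narrow proposal before some nervous building inside our experiment"; "some nervous building inside our experiment"; "our experiment"; "her young familiar student"; "the empty document under us"; "us". The third one spans "some nervous building inside our experiment".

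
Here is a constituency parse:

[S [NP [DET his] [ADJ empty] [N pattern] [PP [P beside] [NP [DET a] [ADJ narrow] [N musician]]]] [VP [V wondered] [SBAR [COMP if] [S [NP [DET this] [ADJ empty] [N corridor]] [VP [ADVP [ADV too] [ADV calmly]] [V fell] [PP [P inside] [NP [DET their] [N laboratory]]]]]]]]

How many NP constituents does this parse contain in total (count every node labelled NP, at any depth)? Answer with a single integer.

4

Listing each NP by its span: [NP his empty pattern beside a narrow musician]; [NP a narrow musician]; [NP this empty corridor]; [NP their laboratory] — that makes 4.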